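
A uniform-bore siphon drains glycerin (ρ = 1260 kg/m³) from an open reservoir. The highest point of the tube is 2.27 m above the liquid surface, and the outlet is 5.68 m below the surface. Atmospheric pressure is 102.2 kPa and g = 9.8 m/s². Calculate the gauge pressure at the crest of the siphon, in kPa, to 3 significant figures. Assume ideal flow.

Bernoulli surface→outlet gives ½v² = g·h_out, so v = √(2·9.8·5.68) = 10.6 m/s.
With constant cross-section the crest speed equals v; applying Bernoulli from the surface up to the crest, P_top = P_atm − ½ρv² − ρg·h_top.
P_top = 102200 − ½·1260·10.6² − 1260·9.8·2.27 = 4030 Pa. So P_gauge = P_top − P_atm = -98200 Pa.

-98.2 kPa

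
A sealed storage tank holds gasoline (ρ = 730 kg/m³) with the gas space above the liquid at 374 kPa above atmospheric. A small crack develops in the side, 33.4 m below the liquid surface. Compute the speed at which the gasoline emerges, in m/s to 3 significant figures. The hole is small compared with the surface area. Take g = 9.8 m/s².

v = 41.0 m/s

Take point 1 at the surface (v₁ ≈ 0) and point 2 at the hole (at atmospheric pressure). Bernoulli: P₁ + ρg h = P_atm + ½ρv₂².
With P₁ − P_atm = 374000 Pa, v₂ = √(2gh + 2ΔP/ρ) = √(2·9.8·33.4 + 2·374000/730) = 41.0 m/s.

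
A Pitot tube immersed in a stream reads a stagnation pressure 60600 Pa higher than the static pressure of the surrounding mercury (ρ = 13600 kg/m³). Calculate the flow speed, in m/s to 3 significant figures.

The dynamic pressure equals the rise in static pressure at the stagnation point: ΔP = ½ρv².
v = √(2ΔP/ρ) = √(2·60600/13600) = 2.99 m/s.

v ≈ 2.99 m/s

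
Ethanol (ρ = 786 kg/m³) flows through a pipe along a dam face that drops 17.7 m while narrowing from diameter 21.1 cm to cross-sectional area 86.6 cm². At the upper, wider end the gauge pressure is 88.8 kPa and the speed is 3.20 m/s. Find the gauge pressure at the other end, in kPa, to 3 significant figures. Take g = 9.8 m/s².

Continuity gives A₁v₁ = A₂v₂, so v₂ = (350 cm²)/(86.6 cm²) × 3.20 m/s = 12.9 m/s.
Energy conservation along the streamline gives P₂ = P₁ − ½ρ(v₂² − v₁²) − ρg(h₂ − h₁).
P₂ = 88800 + ½·786·(3.20² − 12.9²) − 786·9.8·(−17.7) = 88800 + (-61600) − (-136000) = 164000 Pa.

P₂ ≈ 164 kPa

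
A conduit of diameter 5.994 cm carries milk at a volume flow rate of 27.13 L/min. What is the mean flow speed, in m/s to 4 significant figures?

0.1602 m/s

Q = 27.13 L/min = 0.0004522 m³/s.
v = Q/A = 0.0004522 / 0.002822 = 0.1602 m/s.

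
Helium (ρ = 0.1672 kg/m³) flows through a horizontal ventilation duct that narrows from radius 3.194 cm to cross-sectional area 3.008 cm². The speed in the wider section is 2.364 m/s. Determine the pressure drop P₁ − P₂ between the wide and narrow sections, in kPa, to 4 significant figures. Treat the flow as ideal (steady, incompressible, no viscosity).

ΔP = 0.05257 kPa

Continuity gives A₁v₁ = A₂v₂, so v₂ = (32.05 cm²)/(3.008 cm²) × 2.364 m/s = 25.19 m/s.
Along the horizontal streamline, P + ½ρv² is constant.
P₁ − P₂ = ½·0.1672·(25.19² − 2.364²) = ½·0.1672·628.8 = 52.57 Pa.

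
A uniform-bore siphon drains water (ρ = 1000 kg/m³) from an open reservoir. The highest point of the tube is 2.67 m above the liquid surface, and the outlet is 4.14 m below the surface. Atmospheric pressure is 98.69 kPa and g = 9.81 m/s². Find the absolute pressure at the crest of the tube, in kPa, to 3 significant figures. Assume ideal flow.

Bernoulli surface→outlet gives ½v² = g·h_out, so v = √(2·9.81·4.14) = 9.01 m/s.
Continuity keeps v the same throughout the tube; from surface to crest, P_atm + 0 = P_top + ½ρv² + ρg·h_top.
P_top = 98690 − ½·1000·9.01² − 1000·9.81·2.67 = 31900 Pa.

P_top = 31.9 kPa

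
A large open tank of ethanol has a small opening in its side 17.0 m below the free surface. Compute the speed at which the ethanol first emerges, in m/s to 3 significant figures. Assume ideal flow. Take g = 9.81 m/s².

v = 18.3 m/s

Torricelli's result v = √(2gh) gives v = √(2·9.81·17.0) = 18.3 m/s.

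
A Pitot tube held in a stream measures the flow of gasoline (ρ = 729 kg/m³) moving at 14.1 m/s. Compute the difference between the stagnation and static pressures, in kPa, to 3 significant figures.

ΔP = 72.5 kPa

The dynamic pressure equals the rise in static pressure at the stagnation point: ΔP = ½ρv².
ΔP = ½·729·14.1² = 72500 Pa.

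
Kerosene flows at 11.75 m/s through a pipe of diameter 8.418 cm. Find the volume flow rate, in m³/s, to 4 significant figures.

Q = A·v = 0.005566 m² × 11.75 m/s = 0.06540 m³/s.

Q ≈ 0.06540 m³/s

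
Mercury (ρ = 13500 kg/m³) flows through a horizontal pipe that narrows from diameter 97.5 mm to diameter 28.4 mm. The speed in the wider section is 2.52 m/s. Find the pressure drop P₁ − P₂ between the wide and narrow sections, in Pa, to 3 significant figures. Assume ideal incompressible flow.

ΔP ≈ 5910000 Pa

Continuity gives A₁v₁ = A₂v₂, so v₂ = (74.7 cm²)/(6.33 cm²) × 2.52 m/s = 29.7 m/s.
Along the horizontal streamline, P + ½ρv² is constant.
P₁ − P₂ = ½·13500·(29.7² − 2.52²) = ½·13500·876 = 5910000 Pa.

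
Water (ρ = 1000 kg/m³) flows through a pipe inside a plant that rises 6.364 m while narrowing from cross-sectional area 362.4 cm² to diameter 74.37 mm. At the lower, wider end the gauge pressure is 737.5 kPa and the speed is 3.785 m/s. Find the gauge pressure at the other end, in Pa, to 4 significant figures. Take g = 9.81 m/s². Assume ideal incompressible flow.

The volume flow rate is constant, so v₂ = (A₁/A₂)v₁ = (362.4/43.44)·3.785 = 31.58 m/s.
Applying Bernoulli between the two ends and solving for P₂: P₂ = P₁ + ½ρ(v₁² − v₂²) − ρgΔh.
P₂ = 737500 + ½·1000·(3.785² − 31.58²) − 1000·9.81·(+6.364) = 737500 + (-491400) − (62430) = 183700 Pa.

P₂ ≈ 183700 Pa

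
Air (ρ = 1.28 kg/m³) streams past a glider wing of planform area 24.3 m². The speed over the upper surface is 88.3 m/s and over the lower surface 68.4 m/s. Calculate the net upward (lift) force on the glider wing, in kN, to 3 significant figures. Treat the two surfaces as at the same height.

The faster flow above has the lower pressure; Bernoulli (same height) gives ΔP = ½ρ(v_up² − v_low²).
ΔP = ½·1.28·(88.3² − 68.4²) = 2000 Pa.
Lift = ΔP · A = 2000 × 24.3 = 48500 N.

F = 48.5 kN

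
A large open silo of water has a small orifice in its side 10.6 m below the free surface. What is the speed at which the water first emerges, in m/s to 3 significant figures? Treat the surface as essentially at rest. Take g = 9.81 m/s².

v = 14.4 m/s

The surface is effectively still and both ends are open, so ½v² = gh and v = √(2·9.81·10.6) = 14.4 m/s.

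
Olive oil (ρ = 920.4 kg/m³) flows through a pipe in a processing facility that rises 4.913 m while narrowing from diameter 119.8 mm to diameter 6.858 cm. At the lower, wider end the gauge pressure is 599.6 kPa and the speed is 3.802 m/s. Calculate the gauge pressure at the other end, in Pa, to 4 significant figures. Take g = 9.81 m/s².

By continuity, v₂ = v₁·A₁/A₂ = 3.802·(112.7/36.94) = 11.60 m/s.
Applying Bernoulli between the two ends and solving for P₂: P₂ = P₁ + ½ρ(v₁² − v₂²) − ρgΔh.
P₂ = 599600 + ½·920.4·(3.802² − 11.60²) − 920.4·9.81·(+4.913) = 599600 + (-55290) − (44360) = 499900 Pa.

P₂ = 499900 Pa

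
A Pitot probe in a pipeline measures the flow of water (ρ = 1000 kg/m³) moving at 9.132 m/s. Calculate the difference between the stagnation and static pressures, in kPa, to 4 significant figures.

Bernoulli between the free stream and the stagnation point: ½ρv² = P_stag − P_static.
ΔP = ½·1000·9.132² = 41700 Pa.

ΔP ≈ 41.70 kPa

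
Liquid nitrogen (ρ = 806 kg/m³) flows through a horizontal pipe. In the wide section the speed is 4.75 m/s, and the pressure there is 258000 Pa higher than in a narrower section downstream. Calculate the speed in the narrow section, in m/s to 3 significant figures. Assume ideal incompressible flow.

With h₁ = h₂, rearranging Bernoulli gives v₂ = √(v₁² + 2ΔP/ρ).
v₂ = √(4.75² + 2·258000/806) = √(22.6 + 640) = 25.7 m/s.

v₂ = 25.7 m/s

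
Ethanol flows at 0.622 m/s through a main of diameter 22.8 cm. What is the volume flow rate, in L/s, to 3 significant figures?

Q ≈ 25.4 L/s

Q = A·v = 0.0408 m² × 0.622 m/s = 0.0254 m³/s.
Converting: 0.0254 m³/s × 1000 = 25.4 L/s.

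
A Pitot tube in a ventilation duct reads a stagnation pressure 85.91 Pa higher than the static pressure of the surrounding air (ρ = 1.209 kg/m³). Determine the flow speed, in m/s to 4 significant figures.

11.92 m/s

At the stagnation point the flow is brought to rest, so Bernoulli gives P_stag − P_static = ½ρv².
v = √(2ΔP/ρ) = √(2·85.91/1.209) = 11.92 m/s.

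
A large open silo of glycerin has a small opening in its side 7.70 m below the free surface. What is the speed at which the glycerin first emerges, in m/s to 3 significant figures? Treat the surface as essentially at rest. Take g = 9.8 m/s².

The surface is effectively still and both ends are open, so ½v² = gh and v = √(2·9.8·7.70) = 12.3 m/s.

v ≈ 12.3 m/s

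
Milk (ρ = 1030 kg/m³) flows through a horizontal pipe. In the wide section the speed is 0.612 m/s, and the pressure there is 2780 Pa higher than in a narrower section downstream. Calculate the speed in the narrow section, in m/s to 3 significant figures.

With h₁ = h₂, rearranging Bernoulli gives v₂ = √(v₁² + 2ΔP/ρ).
v₂ = √(0.612² + 2·2780/1030) = √(0.375 + 5.40) = 2.40 m/s.

v₂ ≈ 2.40 m/s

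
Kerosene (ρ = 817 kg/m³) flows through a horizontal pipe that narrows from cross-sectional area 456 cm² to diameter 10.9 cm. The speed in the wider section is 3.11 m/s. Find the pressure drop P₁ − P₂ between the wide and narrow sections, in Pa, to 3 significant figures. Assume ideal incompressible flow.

90400 Pa

The volume flow rate is constant, so v₂ = (A₁/A₂)v₁ = (456/93.3)·3.11 = 15.2 m/s.
With no height change, Bernoulli's equation is P₁ + ½ρv₁² = P₂ + ½ρv₂².
P₁ − P₂ = ½·817·(15.2² − 3.11²) = ½·817·221 = 90400 Pa.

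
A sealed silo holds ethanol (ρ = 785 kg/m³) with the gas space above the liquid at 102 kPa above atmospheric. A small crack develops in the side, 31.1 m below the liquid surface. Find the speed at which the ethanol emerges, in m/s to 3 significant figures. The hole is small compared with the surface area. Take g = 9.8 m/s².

Take point 1 at the surface (v₁ ≈ 0) and point 2 at the hole (at atmospheric pressure). Bernoulli: P₁ + ρg h = P_atm + ½ρv₂².
With P₁ − P_atm = 102000 Pa, v₂ = √(2gh + 2ΔP/ρ) = √(2·9.8·31.1 + 2·102000/785) = 29.5 m/s.

v ≈ 29.5 m/s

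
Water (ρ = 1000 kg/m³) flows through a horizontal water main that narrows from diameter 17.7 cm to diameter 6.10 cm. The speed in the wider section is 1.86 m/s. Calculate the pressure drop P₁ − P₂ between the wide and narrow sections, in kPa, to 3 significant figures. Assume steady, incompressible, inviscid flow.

121 kPa

Continuity gives A₁v₁ = A₂v₂, so v₂ = (246 cm²)/(29.2 cm²) × 1.86 m/s = 15.7 m/s.
With no height change, Bernoulli's equation is P₁ + ½ρv₁² = P₂ + ½ρv₂².
P₁ − P₂ = ½·1000·(15.7² − 1.86²) = ½·1000·242 = 121000 Pa.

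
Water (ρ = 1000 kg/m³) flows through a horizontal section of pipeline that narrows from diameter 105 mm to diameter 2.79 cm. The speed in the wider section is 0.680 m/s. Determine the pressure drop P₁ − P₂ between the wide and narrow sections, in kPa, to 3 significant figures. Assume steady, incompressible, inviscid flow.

ΔP ≈ 46.1 kPa

Mass conservation (A₁v₁ = A₂v₂) gives v₂ = 0.680 × 86.6/6.11 = 9.63 m/s.
Bernoulli (h₁ = h₂): P₁ − P₂ = ½ρ(v₂² − v₁²).
P₁ − P₂ = ½·1000·(9.63² − 0.680²) = ½·1000·92.3 = 46100 Pa.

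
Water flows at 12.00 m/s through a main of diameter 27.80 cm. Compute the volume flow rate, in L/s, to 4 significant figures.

Q = A·v = 0.06070 m² × 12.00 m/s = 0.7284 m³/s.
Converting: 0.7284 m³/s × 1000 = 728.4 L/s.

Q ≈ 728.4 L/s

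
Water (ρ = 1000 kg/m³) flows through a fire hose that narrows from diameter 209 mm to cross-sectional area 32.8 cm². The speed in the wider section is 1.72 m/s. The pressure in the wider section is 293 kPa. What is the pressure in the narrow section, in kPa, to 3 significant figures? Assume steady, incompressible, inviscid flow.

P₂ ≈ 133 kPa

By continuity, v₂ = v₁·A₁/A₂ = 1.72·(343/32.8) = 18.0 m/s.
Along the horizontal streamline, P + ½ρv² is constant.
P₂ = P₁ − ½ρ(v₂² − v₁²) = 293000 − ½·1000·(18.0² − 1.72²) = 293000 − 160000 = 133000 Pa.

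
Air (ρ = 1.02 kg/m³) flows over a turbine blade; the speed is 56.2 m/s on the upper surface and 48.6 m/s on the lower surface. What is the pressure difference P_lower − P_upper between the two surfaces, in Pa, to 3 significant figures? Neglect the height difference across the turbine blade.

With negligible Δh, P + ½ρv² is constant, so P_low − P_up = ½ρ(v_up² − v_low²).
ΔP = ½·1.02·(56.2² − 48.6²) = 406 Pa.

406 Pa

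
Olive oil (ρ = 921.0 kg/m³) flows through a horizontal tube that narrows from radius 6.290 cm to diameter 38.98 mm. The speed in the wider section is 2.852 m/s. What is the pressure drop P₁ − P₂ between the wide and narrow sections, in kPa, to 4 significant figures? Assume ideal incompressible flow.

402.6 kPa

By continuity, v₂ = v₁·A₁/A₂ = 2.852·(124.3/11.93) = 29.70 m/s.
The pipe is horizontal, so Bernoulli reduces to P₁ + ½ρv₁² = P₂ + ½ρv₂².
P₁ − P₂ = ½·921.0·(29.70² − 2.852²) = ½·921.0·874.2 = 402600 Pa.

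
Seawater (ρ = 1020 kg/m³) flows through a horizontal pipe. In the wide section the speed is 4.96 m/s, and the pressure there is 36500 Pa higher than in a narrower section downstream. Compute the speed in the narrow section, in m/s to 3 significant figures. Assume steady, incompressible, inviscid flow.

Horizontal Bernoulli: P₁ + ½ρv₁² = P₂ + ½ρv₂², so v₂² = v₁² + 2(P₁ − P₂)/ρ.
v₂ = √(4.96² + 2·36500/1020) = √(24.6 + 71.6) = 9.81 m/s.

v₂ = 9.81 m/s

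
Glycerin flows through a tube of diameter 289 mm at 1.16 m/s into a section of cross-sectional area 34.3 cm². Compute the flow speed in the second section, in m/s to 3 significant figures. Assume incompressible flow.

v₂ = 22.2 m/s

Mass conservation (A₁v₁ = A₂v₂) gives v₂ = 1.16 × 656/34.3 = 22.2 m/s.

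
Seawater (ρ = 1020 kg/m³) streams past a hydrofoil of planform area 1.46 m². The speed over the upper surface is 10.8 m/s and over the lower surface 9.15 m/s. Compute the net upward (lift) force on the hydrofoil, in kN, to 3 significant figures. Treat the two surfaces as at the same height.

With equal heights on the two surfaces, Bernoulli gives P_lower − P_upper = ½ρ(v_upper² − v_lower²).
ΔP = ½·1020·(10.8² − 9.15²) = 16800 Pa.
Lift = ΔP · A = 16800 × 1.46 = 24500 N.

F ≈ 24.5 kN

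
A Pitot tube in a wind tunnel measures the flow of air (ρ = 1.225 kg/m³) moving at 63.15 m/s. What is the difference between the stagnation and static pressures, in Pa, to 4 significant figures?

ΔP ≈ 2443 Pa

The dynamic pressure equals the rise in static pressure at the stagnation point: ΔP = ½ρv².
ΔP = ½·1.225·63.15² = 2443 Pa.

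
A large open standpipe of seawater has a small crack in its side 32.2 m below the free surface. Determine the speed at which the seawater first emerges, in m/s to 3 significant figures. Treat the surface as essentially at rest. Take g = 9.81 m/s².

Torricelli's result v = √(2gh) gives v = √(2·9.81·32.2) = 25.1 m/s.

25.1 m/s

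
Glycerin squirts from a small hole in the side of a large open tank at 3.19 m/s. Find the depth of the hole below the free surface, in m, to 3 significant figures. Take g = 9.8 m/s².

For a small hole in a large open tank, ½v² = gh, giving h = v²/(2g).
h = 3.19²/(2·9.8) = 10.2/19.60 = 0.519 m.

h ≈ 0.519 m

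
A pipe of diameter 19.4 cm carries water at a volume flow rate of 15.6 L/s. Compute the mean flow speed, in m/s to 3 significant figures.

v ≈ 0.528 m/s

Q = 15.6 L/s = 0.0156 m³/s.
v = Q/A = 0.0156 / 0.0296 = 0.528 m/s.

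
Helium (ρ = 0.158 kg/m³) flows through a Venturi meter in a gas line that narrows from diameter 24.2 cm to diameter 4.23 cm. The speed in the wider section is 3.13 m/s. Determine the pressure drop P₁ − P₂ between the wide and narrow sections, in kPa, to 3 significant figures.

ΔP ≈ 0.828 kPa

The volume flow rate is constant, so v₂ = (A₁/A₂)v₁ = (460/14.1)·3.13 = 102 m/s.
Along the horizontal streamline, P + ½ρv² is constant.
P₁ − P₂ = ½·0.158·(102² − 3.13²) = ½·0.158·10500 = 828 Pa.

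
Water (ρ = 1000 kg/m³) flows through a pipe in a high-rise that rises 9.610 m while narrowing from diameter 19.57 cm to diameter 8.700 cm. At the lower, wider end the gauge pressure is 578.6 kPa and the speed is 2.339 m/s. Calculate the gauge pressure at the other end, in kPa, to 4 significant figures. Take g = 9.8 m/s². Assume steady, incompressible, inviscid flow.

The volume flow rate is constant, so v₂ = (A₁/A₂)v₁ = (300.8/59.45)·2.339 = 11.84 m/s.
Applying Bernoulli between the two ends and solving for P₂: P₂ = P₁ + ½ρ(v₁² − v₂²) − ρgΔh.
P₂ = 578600 + ½·1000·(2.339² − 11.84²) − 1000·9.8·(+9.610) = 578600 + (-67300) − (94180) = 417100 Pa.

P₂ = 417.1 kPa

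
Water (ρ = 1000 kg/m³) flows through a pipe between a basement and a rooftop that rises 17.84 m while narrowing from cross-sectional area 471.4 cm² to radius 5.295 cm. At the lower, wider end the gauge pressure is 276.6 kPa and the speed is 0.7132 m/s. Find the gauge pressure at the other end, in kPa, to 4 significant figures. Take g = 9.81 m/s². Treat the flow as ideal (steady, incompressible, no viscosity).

94.56 kPa

Continuity gives A₁v₁ = A₂v₂, so v₂ = (471.4 cm²)/(88.08 cm²) × 0.7132 m/s = 3.817 m/s.
Energy conservation along the streamline gives P₂ = P₁ − ½ρ(v₂² − v₁²) − ρg(h₂ − h₁).
P₂ = 276600 + ½·1000·(0.7132² − 3.817²) − 1000·9.81·(+17.84) = 276600 + (-7030) − (175000) = 94560 Pa.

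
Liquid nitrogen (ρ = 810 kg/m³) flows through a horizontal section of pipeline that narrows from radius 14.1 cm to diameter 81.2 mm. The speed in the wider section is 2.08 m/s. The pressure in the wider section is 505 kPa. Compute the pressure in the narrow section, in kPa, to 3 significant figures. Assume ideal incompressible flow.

Continuity gives A₁v₁ = A₂v₂, so v₂ = (625 cm²)/(51.8 cm²) × 2.08 m/s = 25.1 m/s.
Along the horizontal streamline, P + ½ρv² is constant.
P₂ = P₁ − ½ρ(v₂² − v₁²) = 505000 − ½·810·(25.1² − 2.08²) = 505000 − 253000 = 252000 Pa.

P₂ = 252 kPa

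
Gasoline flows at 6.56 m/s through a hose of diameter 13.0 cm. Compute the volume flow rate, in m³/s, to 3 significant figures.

Q = A·v = 0.0133 m² × 6.56 m/s = 0.0871 m³/s.

Q = 0.0871 m³/s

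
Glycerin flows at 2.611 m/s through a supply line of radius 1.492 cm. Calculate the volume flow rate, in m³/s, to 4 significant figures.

Q ≈ 0.001826 m³/s

Q = A·v = 0.0006993 m² × 2.611 m/s = 0.001826 m³/s.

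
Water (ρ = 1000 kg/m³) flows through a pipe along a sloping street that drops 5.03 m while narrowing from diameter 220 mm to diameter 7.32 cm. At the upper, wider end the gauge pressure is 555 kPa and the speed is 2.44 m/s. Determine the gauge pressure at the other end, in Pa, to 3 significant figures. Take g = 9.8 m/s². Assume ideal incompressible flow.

By continuity, v₂ = v₁·A₁/A₂ = 2.44·(380/42.1) = 22.0 m/s.
Bernoulli: P₁ + ½ρv₁² + ρg h₁ = P₂ + ½ρv₂² + ρg h₂, so P₂ = P₁ + ½ρ(v₁² − v₂²) − ρg(h₂ − h₁).
P₂ = 555000 + ½·1000·(2.44² − 22.0²) − 1000·9.8·(−5.03) = 555000 + (-240000) − (-49300) = 364000 Pa.

P₂ = 364000 Pa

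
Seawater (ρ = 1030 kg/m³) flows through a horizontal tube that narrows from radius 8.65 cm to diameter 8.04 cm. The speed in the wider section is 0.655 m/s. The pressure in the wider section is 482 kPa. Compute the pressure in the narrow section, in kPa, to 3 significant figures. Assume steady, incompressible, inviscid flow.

P₂ ≈ 477 kPa

The volume flow rate is constant, so v₂ = (A₁/A₂)v₁ = (235/50.8)·0.655 = 3.03 m/s.
Along the horizontal streamline, P + ½ρv² is constant.
P₂ = P₁ − ½ρ(v₂² − v₁²) = 482000 − ½·1030·(3.03² − 0.655²) = 482000 − 4520 = 477000 Pa.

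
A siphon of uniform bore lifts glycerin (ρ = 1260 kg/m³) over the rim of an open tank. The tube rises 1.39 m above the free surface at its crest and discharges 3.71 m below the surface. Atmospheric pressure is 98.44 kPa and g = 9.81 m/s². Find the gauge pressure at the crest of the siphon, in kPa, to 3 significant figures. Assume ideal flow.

P_gauge = -63.0 kPa

From the surface to the outlet (both open to atmosphere, surface at rest): v = √(2g·h_out) = √(2·9.81·3.71) = 8.53 m/s.
The bore is uniform, so the speed at the crest is the same v. Bernoulli surface→crest: P_atm = P_top + ½ρv² + ρg·h_top.
P_top = 98440 − ½·1260·8.53² − 1260·9.81·1.39 = 35400 Pa. So P_gauge = P_top − P_atm = -63000 Pa.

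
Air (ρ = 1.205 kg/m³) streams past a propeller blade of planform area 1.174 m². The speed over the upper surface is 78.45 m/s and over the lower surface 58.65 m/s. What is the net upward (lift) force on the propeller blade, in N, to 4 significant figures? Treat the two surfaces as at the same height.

The faster flow above has the lower pressure; Bernoulli (same height) gives ΔP = ½ρ(v_up² − v_low²).
ΔP = ½·1.205·(78.45² − 58.65²) = 1636 Pa.
Lift = ΔP · A = 1636 × 1.174 = 1920 N.

1920 N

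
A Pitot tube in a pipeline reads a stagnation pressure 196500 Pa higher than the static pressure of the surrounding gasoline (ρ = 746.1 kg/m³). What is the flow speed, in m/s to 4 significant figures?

Bernoulli between the free stream and the stagnation point: ½ρv² = P_stag − P_static.
v = √(2ΔP/ρ) = √(2·196500/746.1) = 22.95 m/s.

v ≈ 22.95 m/s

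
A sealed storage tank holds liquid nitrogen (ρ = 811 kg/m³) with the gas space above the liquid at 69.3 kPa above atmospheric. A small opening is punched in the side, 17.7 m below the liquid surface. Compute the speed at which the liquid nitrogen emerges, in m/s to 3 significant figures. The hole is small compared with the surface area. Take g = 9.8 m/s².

v ≈ 22.8 m/s

Take point 1 at the surface (v₁ ≈ 0) and point 2 at the hole (at atmospheric pressure). Bernoulli: P₁ + ρg h = P_atm + ½ρv₂².
With P₁ − P_atm = 69300 Pa, v₂ = √(2gh + 2ΔP/ρ) = √(2·9.8·17.7 + 2·69300/811) = 22.8 m/s.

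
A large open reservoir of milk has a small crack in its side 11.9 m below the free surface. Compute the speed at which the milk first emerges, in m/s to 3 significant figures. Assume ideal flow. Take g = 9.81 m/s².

v ≈ 15.3 m/s

With the surface at rest and both surface and jet at atmospheric pressure, Bernoulli gives ρg h = ½ρv², so v = √(2gh) = √(2·9.81·11.9) = 15.3 m/s.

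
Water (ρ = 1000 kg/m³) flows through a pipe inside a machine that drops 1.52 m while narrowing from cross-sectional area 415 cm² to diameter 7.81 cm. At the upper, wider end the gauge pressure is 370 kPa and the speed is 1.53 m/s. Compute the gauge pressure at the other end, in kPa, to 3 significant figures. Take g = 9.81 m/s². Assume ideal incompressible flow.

P₂ ≈ 298 kPa

By continuity, v₂ = v₁·A₁/A₂ = 1.53·(415/47.9) = 13.3 m/s.
Energy conservation along the streamline gives P₂ = P₁ − ½ρ(v₂² − v₁²) − ρg(h₂ − h₁).
P₂ = 370000 + ½·1000·(1.53² − 13.3²) − 1000·9.81·(−1.52) = 370000 + (-86700) − (-14900) = 298000 Pa.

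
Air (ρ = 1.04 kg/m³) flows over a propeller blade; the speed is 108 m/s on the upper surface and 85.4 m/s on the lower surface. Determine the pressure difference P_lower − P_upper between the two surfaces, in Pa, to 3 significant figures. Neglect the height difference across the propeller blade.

With negligible Δh, P + ½ρv² is constant, so P_low − P_up = ½ρ(v_up² − v_low²).
ΔP = ½·1.04·(108² − 85.4²) = 2270 Pa.

2270 Pa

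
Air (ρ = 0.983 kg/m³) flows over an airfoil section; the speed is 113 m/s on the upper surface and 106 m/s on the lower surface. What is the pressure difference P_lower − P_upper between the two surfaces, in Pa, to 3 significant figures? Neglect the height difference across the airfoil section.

753 Pa

With negligible Δh, P + ½ρv² is constant, so P_low − P_up = ½ρ(v_up² − v_low²).
ΔP = ½·0.983·(113² − 106²) = 753 Pa.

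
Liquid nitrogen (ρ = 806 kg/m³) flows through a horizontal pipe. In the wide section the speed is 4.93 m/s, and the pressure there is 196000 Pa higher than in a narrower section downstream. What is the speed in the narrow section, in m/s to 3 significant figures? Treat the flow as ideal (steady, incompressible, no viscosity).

v₂ = 22.6 m/s

With h₁ = h₂, rearranging Bernoulli gives v₂ = √(v₁² + 2ΔP/ρ).
v₂ = √(4.93² + 2·196000/806) = √(24.3 + 486) = 22.6 m/s.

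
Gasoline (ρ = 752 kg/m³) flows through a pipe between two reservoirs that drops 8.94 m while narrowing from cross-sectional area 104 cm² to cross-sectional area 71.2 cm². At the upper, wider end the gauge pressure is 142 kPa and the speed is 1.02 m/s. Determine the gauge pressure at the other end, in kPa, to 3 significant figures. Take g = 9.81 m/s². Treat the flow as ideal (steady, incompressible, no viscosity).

Continuity gives A₁v₁ = A₂v₂, so v₂ = (104 cm²)/(71.2 cm²) × 1.02 m/s = 1.49 m/s.
Energy conservation along the streamline gives P₂ = P₁ − ½ρ(v₂² − v₁²) − ρg(h₂ − h₁).
P₂ = 142000 + ½·752·(1.02² − 1.49²) − 752·9.81·(−8.94) = 142000 + (-443) − (-66000) = 208000 Pa.

208 kPa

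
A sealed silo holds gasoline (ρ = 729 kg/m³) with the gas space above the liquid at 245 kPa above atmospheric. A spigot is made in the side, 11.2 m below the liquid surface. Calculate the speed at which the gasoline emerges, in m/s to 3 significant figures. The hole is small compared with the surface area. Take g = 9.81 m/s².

Take point 1 at the surface (v₁ ≈ 0) and point 2 at the hole (at atmospheric pressure). Bernoulli: P₁ + ρg h = P_atm + ½ρv₂².
With P₁ − P_atm = 245000 Pa, v₂ = √(2gh + 2ΔP/ρ) = √(2·9.81·11.2 + 2·245000/729) = 29.9 m/s.

29.9 m/s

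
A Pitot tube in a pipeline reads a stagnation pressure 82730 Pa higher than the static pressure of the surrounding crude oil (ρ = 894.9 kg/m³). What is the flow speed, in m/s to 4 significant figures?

13.60 m/s

At the stagnation point the flow is brought to rest, so Bernoulli gives P_stag − P_static = ½ρv².
v = √(2ΔP/ρ) = √(2·82730/894.9) = 13.60 m/s.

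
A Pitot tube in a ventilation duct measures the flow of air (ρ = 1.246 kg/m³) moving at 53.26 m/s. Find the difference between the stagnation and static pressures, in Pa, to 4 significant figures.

The dynamic pressure equals the rise in static pressure at the stagnation point: ΔP = ½ρv².
ΔP = ½·1.246·53.26² = 1767 Pa.

1767 Pa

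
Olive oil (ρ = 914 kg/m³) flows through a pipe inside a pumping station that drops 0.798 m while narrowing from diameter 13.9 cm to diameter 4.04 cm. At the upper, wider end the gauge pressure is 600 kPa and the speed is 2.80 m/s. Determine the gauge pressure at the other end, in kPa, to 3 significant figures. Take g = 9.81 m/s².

P₂ ≈ 109 kPa

Continuity gives A₁v₁ = A₂v₂, so v₂ = (152 cm²)/(12.8 cm²) × 2.80 m/s = 33.1 m/s.
Bernoulli: P₁ + ½ρv₁² + ρg h₁ = P₂ + ½ρv₂² + ρg h₂, so P₂ = P₁ + ½ρ(v₁² − v₂²) − ρg(h₂ − h₁).
P₂ = 600000 + ½·914·(2.80² − 33.1²) − 914·9.81·(−0.798) = 600000 + (-498000) − (-7160) = 109000 Pa.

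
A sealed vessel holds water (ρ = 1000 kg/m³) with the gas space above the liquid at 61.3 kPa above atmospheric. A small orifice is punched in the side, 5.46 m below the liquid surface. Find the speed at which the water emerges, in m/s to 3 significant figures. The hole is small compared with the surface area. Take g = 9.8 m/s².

15.2 m/s

Take point 1 at the surface (v₁ ≈ 0) and point 2 at the hole (at atmospheric pressure). Bernoulli: P₁ + ρg h = P_atm + ½ρv₂².
With P₁ − P_atm = 61300 Pa, v₂ = √(2gh + 2ΔP/ρ) = √(2·9.8·5.46 + 2·61300/1000) = 15.2 m/s.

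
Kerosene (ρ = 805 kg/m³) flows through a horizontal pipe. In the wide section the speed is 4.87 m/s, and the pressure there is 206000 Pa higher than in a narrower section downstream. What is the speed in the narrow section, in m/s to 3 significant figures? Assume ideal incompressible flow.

With h₁ = h₂, rearranging Bernoulli gives v₂ = √(v₁² + 2ΔP/ρ).
v₂ = √(4.87² + 2·206000/805) = √(23.7 + 512) = 23.1 m/s.

23.1 m/s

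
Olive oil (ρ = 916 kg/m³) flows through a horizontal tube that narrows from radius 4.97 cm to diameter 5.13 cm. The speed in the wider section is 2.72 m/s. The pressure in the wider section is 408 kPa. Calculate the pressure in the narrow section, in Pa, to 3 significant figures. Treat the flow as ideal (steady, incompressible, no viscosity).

Mass conservation (A₁v₁ = A₂v₂) gives v₂ = 2.72 × 77.6/20.7 = 10.2 m/s.
With no height change, Bernoulli's equation is P₁ + ½ρv₁² = P₂ + ½ρv₂².
P₂ = P₁ − ½ρ(v₂² − v₁²) = 408000 − ½·916·(10.2² − 2.72²) = 408000 − 44400 = 364000 Pa.

P₂ ≈ 364000 Pa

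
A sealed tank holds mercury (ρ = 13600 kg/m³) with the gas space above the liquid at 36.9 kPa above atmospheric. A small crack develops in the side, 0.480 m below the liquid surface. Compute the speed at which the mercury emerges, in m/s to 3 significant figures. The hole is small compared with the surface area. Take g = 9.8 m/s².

v ≈ 3.85 m/s

Take point 1 at the surface (v₁ ≈ 0) and point 2 at the hole (at atmospheric pressure). Bernoulli: P₁ + ρg h = P_atm + ½ρv₂².
With P₁ − P_atm = 36900 Pa, v₂ = √(2gh + 2ΔP/ρ) = √(2·9.8·0.480 + 2·36900/13600) = 3.85 m/s.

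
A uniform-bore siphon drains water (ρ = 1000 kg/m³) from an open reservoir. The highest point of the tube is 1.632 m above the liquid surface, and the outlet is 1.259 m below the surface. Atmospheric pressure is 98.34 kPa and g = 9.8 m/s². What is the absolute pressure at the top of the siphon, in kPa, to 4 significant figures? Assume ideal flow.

From the surface to the outlet (both open to atmosphere, surface at rest): v = √(2g·h_out) = √(2·9.8·1.259) = 4.968 m/s.
With constant cross-section the crest speed equals v; applying Bernoulli from the surface up to the crest, P_top = P_atm − ½ρv² − ρg·h_top.
P_top = 98340 − ½·1000·4.968² − 1000·9.8·1.632 = 70010 Pa.

P_top = 70.01 kPa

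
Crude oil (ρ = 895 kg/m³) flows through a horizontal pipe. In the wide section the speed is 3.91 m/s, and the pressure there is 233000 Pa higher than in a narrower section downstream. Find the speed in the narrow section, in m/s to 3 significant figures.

Along the level pipe P + ½ρv² is conserved, hence v₂² = v₁² + 2(P₁ − P₂)/ρ.
v₂ = √(3.91² + 2·233000/895) = √(15.3 + 521) = 23.2 m/s.

23.2 m/s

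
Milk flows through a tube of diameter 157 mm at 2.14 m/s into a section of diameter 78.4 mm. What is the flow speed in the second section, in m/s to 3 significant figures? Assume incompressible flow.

v₂ = 8.58 m/s

Mass conservation (A₁v₁ = A₂v₂) gives v₂ = 2.14 × 194/48.3 = 8.58 m/s.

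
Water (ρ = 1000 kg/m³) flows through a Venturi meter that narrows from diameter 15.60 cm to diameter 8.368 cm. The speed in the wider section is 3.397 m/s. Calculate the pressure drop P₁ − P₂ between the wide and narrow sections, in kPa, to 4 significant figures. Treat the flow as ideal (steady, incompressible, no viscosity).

The volume flow rate is constant, so v₂ = (A₁/A₂)v₁ = (191.1/55.00)·3.397 = 11.81 m/s.
With no height change, Bernoulli's equation is P₁ + ½ρv₁² = P₂ + ½ρv₂².
P₁ − P₂ = ½·1000·(11.81² − 3.397²) = ½·1000·127.8 = 63920 Pa.

ΔP ≈ 63.92 kPa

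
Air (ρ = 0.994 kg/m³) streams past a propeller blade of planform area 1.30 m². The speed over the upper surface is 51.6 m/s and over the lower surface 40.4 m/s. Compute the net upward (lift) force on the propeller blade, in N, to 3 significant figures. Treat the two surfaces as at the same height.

With equal heights on the two surfaces, Bernoulli gives P_lower − P_upper = ½ρ(v_upper² − v_lower²).
ΔP = ½·0.994·(51.6² − 40.4²) = 512 Pa.
Lift = ΔP · A = 512 × 1.30 = 666 N.

F = 666 N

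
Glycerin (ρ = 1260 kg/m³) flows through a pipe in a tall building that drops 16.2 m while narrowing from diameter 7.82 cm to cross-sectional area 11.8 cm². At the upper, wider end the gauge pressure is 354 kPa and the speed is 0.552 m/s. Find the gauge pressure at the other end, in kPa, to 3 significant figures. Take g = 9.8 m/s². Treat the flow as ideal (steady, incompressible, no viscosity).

Continuity gives A₁v₁ = A₂v₂, so v₂ = (48.0 cm²)/(11.8 cm²) × 0.552 m/s = 2.25 m/s.
Bernoulli: P₁ + ½ρv₁² + ρg h₁ = P₂ + ½ρv₂² + ρg h₂, so P₂ = P₁ + ½ρ(v₁² − v₂²) − ρg(h₂ − h₁).
P₂ = 354000 + ½·1260·(0.552² − 2.25²) − 1260·9.8·(−16.2) = 354000 + (-2990) − (-200000) = 551000 Pa.

P₂ ≈ 551 kPa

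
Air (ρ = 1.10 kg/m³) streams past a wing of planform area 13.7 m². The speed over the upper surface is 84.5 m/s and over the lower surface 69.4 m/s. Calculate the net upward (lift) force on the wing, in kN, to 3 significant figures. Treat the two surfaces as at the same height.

The faster flow above has the lower pressure; Bernoulli (same height) gives ΔP = ½ρ(v_up² − v_low²).
ΔP = ½·1.10·(84.5² − 69.4²) = 1280 Pa.
Lift = ΔP · A = 1280 × 13.7 = 17500 N.

17.5 kN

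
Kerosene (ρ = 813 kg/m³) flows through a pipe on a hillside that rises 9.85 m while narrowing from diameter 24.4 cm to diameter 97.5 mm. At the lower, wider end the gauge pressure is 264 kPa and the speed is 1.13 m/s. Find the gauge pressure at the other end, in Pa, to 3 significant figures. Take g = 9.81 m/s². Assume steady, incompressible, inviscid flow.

P₂ ≈ 166000 Pa

Continuity gives A₁v₁ = A₂v₂, so v₂ = (468 cm²)/(74.7 cm²) × 1.13 m/s = 7.08 m/s.
Applying Bernoulli between the two ends and solving for P₂: P₂ = P₁ + ½ρ(v₁² − v₂²) − ρgΔh.
P₂ = 264000 + ½·813·(1.13² − 7.08²) − 813·9.81·(+9.85) = 264000 + (-19800) − (78600) = 166000 Pa.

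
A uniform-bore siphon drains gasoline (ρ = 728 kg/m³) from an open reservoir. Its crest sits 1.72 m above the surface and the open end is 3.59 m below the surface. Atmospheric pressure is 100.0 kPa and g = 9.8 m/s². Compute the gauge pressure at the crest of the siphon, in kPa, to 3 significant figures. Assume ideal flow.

P_gauge ≈ -37.9 kPa

From the surface to the outlet (both open to atmosphere, surface at rest): v = √(2g·h_out) = √(2·9.8·3.59) = 8.39 m/s.
Continuity keeps v the same throughout the tube; from surface to crest, P_atm + 0 = P_top + ½ρv² + ρg·h_top.
P_top = 100000 − ½·728·8.39² − 728·9.8·1.72 = 62100 Pa. So P_gauge = P_top − P_atm = -37900 Pa.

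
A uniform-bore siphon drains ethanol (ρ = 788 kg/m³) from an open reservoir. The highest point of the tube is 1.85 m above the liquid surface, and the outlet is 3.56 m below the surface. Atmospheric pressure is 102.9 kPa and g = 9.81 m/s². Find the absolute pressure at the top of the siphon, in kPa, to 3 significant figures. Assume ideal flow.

The outlet speed comes from Torricelli: v = √(2g·3.56) = 8.36 m/s.
With constant cross-section the crest speed equals v; applying Bernoulli from the surface up to the crest, P_top = P_atm − ½ρv² − ρg·h_top.
P_top = 102900 − ½·788·8.36² − 788·9.81·1.85 = 61100 Pa.

P_top ≈ 61.1 kPa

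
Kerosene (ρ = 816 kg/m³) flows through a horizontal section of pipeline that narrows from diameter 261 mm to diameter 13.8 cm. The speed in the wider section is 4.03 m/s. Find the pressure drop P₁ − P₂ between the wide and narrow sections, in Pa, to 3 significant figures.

78200 Pa

Mass conservation (A₁v₁ = A₂v₂) gives v₂ = 4.03 × 535/150 = 14.4 m/s.
The pipe is horizontal, so Bernoulli reduces to P₁ + ½ρv₁² = P₂ + ½ρv₂².
P₁ − P₂ = ½·816·(14.4² − 4.03²) = ½·816·192 = 78200 Pa.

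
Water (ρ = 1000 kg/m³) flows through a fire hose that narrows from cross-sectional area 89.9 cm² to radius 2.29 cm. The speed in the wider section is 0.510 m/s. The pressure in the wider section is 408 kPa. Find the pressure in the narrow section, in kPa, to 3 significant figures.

Mass conservation (A₁v₁ = A₂v₂) gives v₂ = 0.510 × 89.9/16.5 = 2.78 m/s.
With no height change, Bernoulli's equation is P₁ + ½ρv₁² = P₂ + ½ρv₂².
P₂ = P₁ − ½ρ(v₂² − v₁²) = 408000 − ½·1000·(2.78² − 0.510²) = 408000 − 3740 = 404000 Pa.

P₂ ≈ 404 kPa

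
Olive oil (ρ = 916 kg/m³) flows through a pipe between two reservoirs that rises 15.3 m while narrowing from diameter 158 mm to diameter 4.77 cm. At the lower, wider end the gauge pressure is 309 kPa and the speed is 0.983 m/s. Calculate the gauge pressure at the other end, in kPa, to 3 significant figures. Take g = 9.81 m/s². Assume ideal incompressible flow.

The volume flow rate is constant, so v₂ = (A₁/A₂)v₁ = (196/17.9)·0.983 = 10.8 m/s.
Applying Bernoulli between the two ends and solving for P₂: P₂ = P₁ + ½ρ(v₁² − v₂²) − ρgΔh.
P₂ = 309000 + ½·916·(0.983² − 10.8²) − 916·9.81·(+15.3) = 309000 + (-52800) − (137000) = 119000 Pa.

P₂ ≈ 119 kPa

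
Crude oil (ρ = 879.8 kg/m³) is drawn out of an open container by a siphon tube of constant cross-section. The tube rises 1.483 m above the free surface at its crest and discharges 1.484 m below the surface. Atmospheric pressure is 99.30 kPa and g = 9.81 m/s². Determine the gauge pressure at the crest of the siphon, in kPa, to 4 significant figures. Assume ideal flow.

From the surface to the outlet (both open to atmosphere, surface at rest): v = √(2g·h_out) = √(2·9.81·1.484) = 5.396 m/s.
Continuity keeps v the same throughout the tube; from surface to crest, P_atm + 0 = P_top + ½ρv² + ρg·h_top.
P_top = 99300 − ½·879.8·5.396² − 879.8·9.81·1.483 = 73690 Pa. So P_gauge = P_top − P_atm = -25610 Pa.

-25.61 kPa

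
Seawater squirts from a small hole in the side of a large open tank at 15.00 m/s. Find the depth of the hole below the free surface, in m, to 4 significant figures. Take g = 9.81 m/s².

Inverting v = √(2gh) gives h = v² / 2g.
h = 15.00²/(2·9.81) = 225.0/19.62 = 11.47 m.

h ≈ 11.47 m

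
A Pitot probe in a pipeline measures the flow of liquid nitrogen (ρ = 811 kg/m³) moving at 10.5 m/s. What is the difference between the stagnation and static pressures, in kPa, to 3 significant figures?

At the stagnation point the flow is brought to rest, so Bernoulli gives P_stag − P_static = ½ρv².
ΔP = ½·811·10.5² = 44700 Pa.

ΔP = 44.7 kPa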